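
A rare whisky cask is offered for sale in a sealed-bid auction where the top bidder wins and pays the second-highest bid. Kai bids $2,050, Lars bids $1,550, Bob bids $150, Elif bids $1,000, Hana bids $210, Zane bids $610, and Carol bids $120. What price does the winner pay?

Bids in descending order: Kai $2,050; Lars $1,550; Elif $1,000; Zane $610; Hana $210; Bob $150; Carol $120.
Kai is the highest bidder, so Kai wins.
Under the second-price rule, the price is the second-highest bid: $1,550.

The winner pays $1,550.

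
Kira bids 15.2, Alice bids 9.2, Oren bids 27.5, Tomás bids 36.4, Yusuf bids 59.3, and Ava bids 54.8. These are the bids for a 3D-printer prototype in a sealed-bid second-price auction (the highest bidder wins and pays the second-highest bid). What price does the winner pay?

The winner pays 54.8.

Bids in descending order: Yusuf 59.3 > Ava 54.8 > Tomás 36.4 > Oren 27.5 > Kira 15.2 > Alice 9.2.
Yusuf is the highest bidder, so Yusuf wins.
Under the second-price rule, the price is the second-highest bid: 54.8.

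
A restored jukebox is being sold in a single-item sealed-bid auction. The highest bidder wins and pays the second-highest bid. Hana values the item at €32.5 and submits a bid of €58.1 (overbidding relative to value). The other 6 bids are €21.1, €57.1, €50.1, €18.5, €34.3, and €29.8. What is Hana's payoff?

-€24.6

Highest competing bid: €57.1.
Hana's bid €58.1 is the highest overall, so Hana wins and pays the second-highest bid, €57.1.
Payoff = value − price = €32.5 − €57.1 = -€24.6.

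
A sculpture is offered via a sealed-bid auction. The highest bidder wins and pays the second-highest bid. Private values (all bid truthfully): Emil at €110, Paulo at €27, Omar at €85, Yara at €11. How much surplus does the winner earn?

Winner's surplus: €25.

Sorted high to low: Emil €110, then Omar €85, then Paulo €27, then Yara €11.
Emil wins with the top bid and pays the second-highest, €85.
Surplus = €110 − €85 = €25.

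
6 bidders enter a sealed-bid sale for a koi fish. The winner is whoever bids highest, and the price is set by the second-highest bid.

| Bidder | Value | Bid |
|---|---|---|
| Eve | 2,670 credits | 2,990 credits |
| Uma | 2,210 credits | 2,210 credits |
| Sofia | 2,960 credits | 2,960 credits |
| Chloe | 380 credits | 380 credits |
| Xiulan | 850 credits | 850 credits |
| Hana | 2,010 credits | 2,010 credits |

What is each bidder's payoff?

Eve -290 credits, Uma 0 credits, Sofia 0 credits, Chloe 0 credits, Xiulan 0 credits, Hana 0 credits.

Ordered from highest: Eve 2,990 credits; Sofia 2,960 credits; Uma 2,210 credits; Hana 2,010 credits; Xiulan 850 credits; Chloe 380 credits.
Eve has the top bid and wins; the price is the second-highest bid, 2,960 credits.
Eve's payoff = 2,670 credits − 2,960 credits = -290 credits. All other bidders lose, so their payoff is 0.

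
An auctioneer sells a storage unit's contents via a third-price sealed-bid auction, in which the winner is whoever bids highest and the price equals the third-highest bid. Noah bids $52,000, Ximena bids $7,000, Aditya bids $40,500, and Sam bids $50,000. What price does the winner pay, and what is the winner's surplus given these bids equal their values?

Price $40,500; surplus $11,500.

Ranking the bids: Noah $52,000 > Sam $50,000 > Aditya $40,500 > Ximena $7,000.
Noah is the highest bidder, so Noah wins.
Under the third-price rule, the price is the third-highest bid: $40,500.
Surplus = $52,000 − $40,500 = $11,500.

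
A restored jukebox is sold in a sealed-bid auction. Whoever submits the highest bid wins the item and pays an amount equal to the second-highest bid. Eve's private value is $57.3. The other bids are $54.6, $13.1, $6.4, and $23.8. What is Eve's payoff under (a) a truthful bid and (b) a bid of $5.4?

Truthful: $2.7; alternative: $0.0.

The highest competing bid is $54.6.
Bidding truthfully at $57.3: Eve has the top bid, wins, and pays the second-highest bid $54.6. Payoff = $57.3 − $54.6 = $2.7.
Bidding $5.4: the top bid is $54.6 (a rival), so Eve loses. Payoff = $0.0.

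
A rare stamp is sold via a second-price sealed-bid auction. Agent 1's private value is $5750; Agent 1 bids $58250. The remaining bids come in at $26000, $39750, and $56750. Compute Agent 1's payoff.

Highest competing bid: $56750.
Agent 1's bid $58250 is the highest overall, so Agent 1 wins and pays the second-highest bid, $56750.
Payoff = value − price = $5750 − $56750 = -$51000.
Overbidding won the item at a price above value — truthful bidding would have avoided this loss.

Payoff = -$51000.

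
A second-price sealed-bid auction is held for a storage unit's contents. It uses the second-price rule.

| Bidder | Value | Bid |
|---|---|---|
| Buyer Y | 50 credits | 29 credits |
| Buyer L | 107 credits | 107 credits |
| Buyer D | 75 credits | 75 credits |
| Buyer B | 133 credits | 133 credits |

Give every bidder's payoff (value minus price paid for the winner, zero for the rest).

Buyer Y 0 credits, Buyer L 0 credits, Buyer D 0 credits, Buyer B 26 credits.

Bids in descending order: Buyer B 133 credits > Buyer L 107 credits > Buyer D 75 credits > Buyer Y 29 credits.
Buyer B has the top bid and wins; the price is the second-highest bid, 107 credits.
Buyer B's payoff = 133 credits − 107 credits = 26 credits. All other bidders lose, so their payoff is 0.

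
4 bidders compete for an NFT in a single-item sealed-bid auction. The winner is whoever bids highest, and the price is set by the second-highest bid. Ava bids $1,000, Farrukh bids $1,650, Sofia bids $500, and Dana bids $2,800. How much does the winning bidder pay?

The winner pays $1,650.

Sorted high to low: Dana $2,800 > Farrukh $1,650 > Ava $1,000 > Sofia $500.
Dana has the highest bid, so Dana wins.
The second-highest bid is $1,650, so that is what Dana pays.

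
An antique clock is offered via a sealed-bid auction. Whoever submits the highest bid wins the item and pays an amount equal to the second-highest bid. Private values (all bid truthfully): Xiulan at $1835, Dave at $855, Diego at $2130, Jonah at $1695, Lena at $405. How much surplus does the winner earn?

Ordered from highest: Diego $2130, then Xiulan $1835, then Jonah $1695, then Dave $855, then Lena $405.
Diego wins with the top bid and pays the second-highest, $1835.
Surplus = $2130 − $1835 = $295.

Surplus = $295.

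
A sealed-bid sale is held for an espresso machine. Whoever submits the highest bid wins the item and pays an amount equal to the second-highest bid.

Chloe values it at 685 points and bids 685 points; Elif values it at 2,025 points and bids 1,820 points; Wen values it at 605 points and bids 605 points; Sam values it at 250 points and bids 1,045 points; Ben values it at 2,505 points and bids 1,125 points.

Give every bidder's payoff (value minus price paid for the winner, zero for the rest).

Chloe 0 points, Elif 900 points, Wen 0 points, Sam 0 points, Ben 0 points.

Ordered from highest: Elif 1,820 points, then Ben 1,125 points, then Sam 1,045 points, then Chloe 685 points, then Wen 605 points.
Elif has the top bid and wins; the price is the second-highest bid, 1,125 points.
Elif's payoff = 2,025 points − 1,125 points = 900 points. All other bidders lose, so their payoff is 0.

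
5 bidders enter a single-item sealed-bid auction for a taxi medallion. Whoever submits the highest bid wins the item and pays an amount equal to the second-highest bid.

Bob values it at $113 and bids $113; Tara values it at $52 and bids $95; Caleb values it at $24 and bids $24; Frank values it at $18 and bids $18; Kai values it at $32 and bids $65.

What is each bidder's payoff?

Sorted high to low: Bob $113; Tara $95; Kai $65; Caleb $24; Frank $18.
Bob has the top bid and wins; the price is the second-highest bid, $95.
Bob's payoff = $113 − $95 = $18. All other bidders lose, so their payoff is 0.

Payoffs: Bob $18, Tara $0, Caleb $0, Frank $0, Kai $0.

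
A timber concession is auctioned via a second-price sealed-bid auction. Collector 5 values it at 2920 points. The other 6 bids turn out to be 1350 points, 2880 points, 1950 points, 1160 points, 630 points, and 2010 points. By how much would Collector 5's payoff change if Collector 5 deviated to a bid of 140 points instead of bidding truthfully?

-40 points

The highest competing bid is 2880 points.
Bidding truthfully at 2920 points: Collector 5 has the top bid, wins, and pays the second-highest bid 2880 points. Payoff = 2920 points − 2880 points = 40 points.
Bidding 140 points: the top bid is 2880 points (a rival), so Collector 5 loses. Payoff = 0 points.
Change = 0 points − 40 points = -40 points.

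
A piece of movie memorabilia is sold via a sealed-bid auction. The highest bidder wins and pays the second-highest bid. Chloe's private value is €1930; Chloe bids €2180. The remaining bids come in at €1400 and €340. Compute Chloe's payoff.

Highest competing bid: €1400.
Chloe's bid €2180 is the highest overall, so Chloe wins and pays the second-highest bid, €1400.
Payoff = value − price = €1930 − €1400 = €530.

€530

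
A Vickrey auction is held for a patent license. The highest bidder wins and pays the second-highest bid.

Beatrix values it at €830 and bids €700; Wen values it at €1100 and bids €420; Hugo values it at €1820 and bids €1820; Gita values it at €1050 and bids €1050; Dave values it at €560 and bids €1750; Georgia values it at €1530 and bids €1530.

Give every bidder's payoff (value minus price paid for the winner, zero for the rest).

Payoffs: Beatrix €0, Wen €0, Hugo €70, Gita €0, Dave €0, Georgia €0.

Sorted high to low: Hugo €1820; Dave €1750; Georgia €1530; Gita €1050; Beatrix €700; Wen €420.
Hugo has the top bid and wins; the price is the second-highest bid, €1750.
Hugo's payoff = €1820 − €1750 = €70. All other bidders lose, so their payoff is 0.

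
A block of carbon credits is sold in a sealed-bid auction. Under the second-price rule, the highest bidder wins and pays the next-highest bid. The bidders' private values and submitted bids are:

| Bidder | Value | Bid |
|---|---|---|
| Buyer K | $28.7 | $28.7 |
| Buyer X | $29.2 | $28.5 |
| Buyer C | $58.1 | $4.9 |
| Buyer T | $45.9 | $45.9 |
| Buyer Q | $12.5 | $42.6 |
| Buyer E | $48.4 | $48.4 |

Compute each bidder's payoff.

Ranking the bids: Buyer E $48.4, then Buyer T $45.9, then Buyer Q $42.6, then Buyer K $28.7, then Buyer X $28.5, then Buyer C $4.9.
Buyer E has the top bid and wins; the price is the second-highest bid, $45.9.
Buyer E's payoff = $48.4 − $45.9 = $2.5. All other bidders lose, so their payoff is 0.

Payoffs: Buyer K $0.0, Buyer X $0.0, Buyer C $0.0, Buyer T $0.0, Buyer Q $0.0, Buyer E $2.5.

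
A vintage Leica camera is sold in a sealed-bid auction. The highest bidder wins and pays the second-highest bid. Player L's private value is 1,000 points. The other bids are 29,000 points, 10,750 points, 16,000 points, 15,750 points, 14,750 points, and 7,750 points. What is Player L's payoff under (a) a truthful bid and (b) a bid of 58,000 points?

(a) 0 points  (b) -28,000 points

The highest competing bid is 29,000 points.
Bidding truthfully at 1,000 points: the top bid is 29,000 points (a rival), so Player L loses. Payoff = 0 points.
Bidding 58,000 points: Player L has the top bid, wins, and pays the second-highest bid 29,000 points. Payoff = 1,000 points − 29,000 points = -28,000 points.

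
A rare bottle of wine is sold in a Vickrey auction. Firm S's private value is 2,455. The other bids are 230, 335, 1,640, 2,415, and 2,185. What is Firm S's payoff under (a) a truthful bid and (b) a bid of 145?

(a) 40  (b) 0

The highest competing bid is 2,415.
Bidding truthfully at 2,455: Firm S has the top bid, wins, and pays the second-highest bid 2,415. Payoff = 2,455 − 2,415 = 40.
Bidding 145: the top bid is 2,415 (a rival), so Firm S loses. Payoff = 0.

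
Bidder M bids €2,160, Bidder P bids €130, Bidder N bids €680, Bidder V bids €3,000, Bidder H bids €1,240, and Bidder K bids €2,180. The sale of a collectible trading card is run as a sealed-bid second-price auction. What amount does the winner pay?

Price paid: €2,180.

Ordered from highest: Bidder V €3,000; Bidder K €2,180; Bidder M €2,160; Bidder H €1,240; Bidder N €680; Bidder P €130.
Bidder V has the highest bid, so Bidder V wins.
The second-highest bid is €2,180, so that is what Bidder V pays.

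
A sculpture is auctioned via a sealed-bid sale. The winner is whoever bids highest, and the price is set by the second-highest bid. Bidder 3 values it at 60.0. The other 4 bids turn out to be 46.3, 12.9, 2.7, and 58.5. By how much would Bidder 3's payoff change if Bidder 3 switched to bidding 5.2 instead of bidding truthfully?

The highest competing bid is 58.5.
Bidding truthfully at 60.0: Bidder 3 has the top bid, wins, and pays the second-highest bid 58.5. Payoff = 60.0 − 58.5 = 1.5.
Bidding 5.2: the top bid is 58.5 (a rival), so Bidder 3 loses. Payoff = 0.0.
Change = 0.0 − 1.5 = -1.5.

Change in payoff: -1.5.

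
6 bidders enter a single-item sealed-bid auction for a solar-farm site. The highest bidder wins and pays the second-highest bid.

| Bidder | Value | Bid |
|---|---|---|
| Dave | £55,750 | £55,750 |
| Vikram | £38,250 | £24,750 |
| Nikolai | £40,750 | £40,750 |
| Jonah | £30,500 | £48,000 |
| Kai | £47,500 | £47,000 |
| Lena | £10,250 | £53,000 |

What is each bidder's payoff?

Payoffs: Dave £2,750, Vikram £0, Nikolai £0, Jonah £0, Kai £0, Lena £0.

Bids in descending order: Dave £55,750, then Lena £53,000, then Jonah £48,000, then Kai £47,000, then Nikolai £40,750, then Vikram £24,750.
Dave has the top bid and wins; the price is the second-highest bid, £53,000.
Dave's payoff = £55,750 − £53,000 = £2,750. All other bidders lose, so their payoff is 0.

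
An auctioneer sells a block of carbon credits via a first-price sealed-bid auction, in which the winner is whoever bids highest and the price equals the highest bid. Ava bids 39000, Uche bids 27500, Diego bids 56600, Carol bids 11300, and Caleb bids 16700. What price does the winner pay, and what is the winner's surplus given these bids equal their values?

Ordered from highest: Diego 56600 > Ava 39000 > Uche 27500 > Caleb 16700 > Carol 11300.
Diego is the highest bidder, so Diego wins.
Under the first-price rule, the price is the highest bid: 56600.
Surplus = 56600 − 56600 = 0.

The winner pays 56600 for a surplus of 0.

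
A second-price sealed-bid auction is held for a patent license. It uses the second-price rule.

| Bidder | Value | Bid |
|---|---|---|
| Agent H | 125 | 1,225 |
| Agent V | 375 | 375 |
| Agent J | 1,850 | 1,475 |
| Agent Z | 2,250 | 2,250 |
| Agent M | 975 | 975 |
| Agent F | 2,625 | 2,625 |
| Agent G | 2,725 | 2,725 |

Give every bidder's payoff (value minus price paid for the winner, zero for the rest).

Ordered from highest: Agent G 2,725 > Agent F 2,625 > Agent Z 2,250 > Agent J 1,475 > Agent H 1,225 > Agent M 975 > Agent V 375.
Agent G has the top bid and wins; the price is the second-highest bid, 2,625.
Agent G's payoff = 2,725 − 2,625 = 100. All other bidders lose, so their payoff is 0.

Payoffs: Agent H 0, Agent V 0, Agent J 0, Agent Z 0, Agent M 0, Agent F 0, Agent G 100.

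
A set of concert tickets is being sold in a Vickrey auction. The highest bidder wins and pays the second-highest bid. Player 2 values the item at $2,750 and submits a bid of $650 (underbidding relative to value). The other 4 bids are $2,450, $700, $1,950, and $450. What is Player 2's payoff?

The bidder's payoff: $0.

Highest competing bid: $2,450.
Player 2's bid $650 is not the highest, so Player 2 loses, pays nothing, and earns zero payoff.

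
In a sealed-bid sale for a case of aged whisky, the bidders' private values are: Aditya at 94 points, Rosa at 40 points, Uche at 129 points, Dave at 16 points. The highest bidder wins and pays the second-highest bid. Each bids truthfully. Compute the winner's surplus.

Sorted high to low: Uche 129 points; Aditya 94 points; Rosa 40 points; Dave 16 points.
Uche wins with the top bid and pays the second-highest, 94 points.
Surplus = 129 points − 94 points = 35 points.

35 points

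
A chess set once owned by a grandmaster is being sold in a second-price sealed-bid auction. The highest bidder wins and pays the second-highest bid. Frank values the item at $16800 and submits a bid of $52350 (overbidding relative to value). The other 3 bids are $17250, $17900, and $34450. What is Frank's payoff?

Highest competing bid: $34450.
Frank's bid $52350 is the highest overall, so Frank wins and pays the second-highest bid, $34450.
Payoff = value − price = $16800 − $34450 = -$17650.
Overbidding won the item at a price above value — truthful bidding would have avoided this loss.

Frank's payoff: -$17650.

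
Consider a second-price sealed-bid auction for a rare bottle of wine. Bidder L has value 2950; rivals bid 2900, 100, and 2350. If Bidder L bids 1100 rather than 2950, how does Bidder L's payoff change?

The highest competing bid is 2900.
Bidding truthfully at 2950: Bidder L has the top bid, wins, and pays the second-highest bid 2900. Payoff = 2950 − 2900 = 50.
Bidding 1100: the top bid is 2900 (a rival), so Bidder L loses. Payoff = 0.
Change = 0 − 50 = -50.
Deviating from a truthful bid can only lose payoff in a second-price auction — never gain.

Payoff change: -50.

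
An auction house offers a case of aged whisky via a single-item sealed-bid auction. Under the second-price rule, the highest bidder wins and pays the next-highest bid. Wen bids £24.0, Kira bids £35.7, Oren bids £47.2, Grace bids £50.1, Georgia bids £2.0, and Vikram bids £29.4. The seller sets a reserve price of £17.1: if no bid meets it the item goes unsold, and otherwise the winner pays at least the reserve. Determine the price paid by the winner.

Price paid: £47.2.

Bids in descending order: Grace £50.1, then Oren £47.2, then Kira £35.7, then Vikram £29.4, then Wen £24.0, then Georgia £2.0.
Grace has the highest bid, so Grace wins.
The second-highest bid is £47.2, which exceeds the reserve, so that sets the price.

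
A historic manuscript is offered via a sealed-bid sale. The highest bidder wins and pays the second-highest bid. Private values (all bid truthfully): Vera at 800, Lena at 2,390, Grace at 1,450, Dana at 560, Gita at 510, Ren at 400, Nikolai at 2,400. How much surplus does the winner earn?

10

Sorted high to low: Nikolai 2,400 > Lena 2,390 > Grace 1,450 > Vera 800 > Dana 560 > Gita 510 > Ren 400.
Nikolai wins with the top bid and pays the second-highest, 2,390.
Surplus = 2,400 − 2,390 = 10.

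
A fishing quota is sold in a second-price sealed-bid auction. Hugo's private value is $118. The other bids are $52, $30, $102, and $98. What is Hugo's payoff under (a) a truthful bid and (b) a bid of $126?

Truthful: $16; alternative: $16.

The highest competing bid is $102.
Bidding truthfully at $118: Hugo has the top bid, wins, and pays the second-highest bid $102. Payoff = $118 − $102 = $16.
Bidding $126: Hugo has the top bid, wins, and pays the second-highest bid $102. Payoff = $118 − $102 = $16.
The bid only affects whether you win, not the price — here both bids land on the same side of the top rival bid, so the deviation is payoff-neutral.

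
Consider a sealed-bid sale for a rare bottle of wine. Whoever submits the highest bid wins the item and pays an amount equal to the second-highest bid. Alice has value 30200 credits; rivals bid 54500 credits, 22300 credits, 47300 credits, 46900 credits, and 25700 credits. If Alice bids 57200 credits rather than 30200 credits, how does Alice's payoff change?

The highest competing bid is 54500 credits.
Bidding truthfully at 30200 credits: the top bid is 54500 credits (a rival), so Alice loses. Payoff = 0 credits.
Bidding 57200 credits: Alice has the top bid, wins, and pays the second-highest bid 54500 credits. Payoff = 30200 credits − 54500 credits = -24300 credits.
Change = -24300 credits − 0 credits = -24300 credits.

-24300 credits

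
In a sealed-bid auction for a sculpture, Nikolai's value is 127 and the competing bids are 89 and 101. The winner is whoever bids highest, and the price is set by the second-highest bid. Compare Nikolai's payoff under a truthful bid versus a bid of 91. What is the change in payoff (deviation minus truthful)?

-26

The highest competing bid is 101.
Bidding truthfully at 127: Nikolai has the top bid, wins, and pays the second-highest bid 101. Payoff = 127 − 101 = 26.
Bidding 91: the top bid is 101 (a rival), so Nikolai loses. Payoff = 0.
Change = 0 − 26 = -26.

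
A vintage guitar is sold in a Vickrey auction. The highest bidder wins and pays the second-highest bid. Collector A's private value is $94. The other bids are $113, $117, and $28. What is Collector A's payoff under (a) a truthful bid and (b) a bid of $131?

The highest competing bid is $117.
Bidding truthfully at $94: the top bid is $117 (a rival), so Collector A loses. Payoff = $0.
Bidding $131: Collector A has the top bid, wins, and pays the second-highest bid $117. Payoff = $94 − $117 = -$23.

Truthful: $0; alternative: -$23.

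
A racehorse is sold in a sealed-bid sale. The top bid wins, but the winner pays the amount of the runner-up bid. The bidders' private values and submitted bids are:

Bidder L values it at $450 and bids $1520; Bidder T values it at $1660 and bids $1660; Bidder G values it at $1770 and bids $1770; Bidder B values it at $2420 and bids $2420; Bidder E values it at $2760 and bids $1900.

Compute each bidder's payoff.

Bidder L $0, Bidder T $0, Bidder G $0, Bidder B $520, Bidder E $0.

Ranking the bids: Bidder B $2420; Bidder E $1900; Bidder G $1770; Bidder T $1660; Bidder L $1520.
Bidder B has the top bid and wins; the price is the second-highest bid, $1900.
Bidder B's payoff = $2420 − $1900 = $520. All other bidders lose, so their payoff is 0.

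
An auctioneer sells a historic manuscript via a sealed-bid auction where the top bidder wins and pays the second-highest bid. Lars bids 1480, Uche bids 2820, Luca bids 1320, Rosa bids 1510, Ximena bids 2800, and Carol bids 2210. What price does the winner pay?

Ranking the bids: Uche 2820, then Ximena 2800, then Carol 2210, then Rosa 1510, then Lars 1480, then Luca 1320.
Uche is the highest bidder, so Uche wins.
Under the second-price rule, the price is the second-highest bid: 2800.

Price paid: 2800.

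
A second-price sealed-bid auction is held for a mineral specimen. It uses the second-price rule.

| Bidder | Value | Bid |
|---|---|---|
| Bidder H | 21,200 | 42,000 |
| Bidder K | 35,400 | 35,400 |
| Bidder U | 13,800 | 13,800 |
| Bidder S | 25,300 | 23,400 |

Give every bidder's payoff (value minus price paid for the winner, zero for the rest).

Bidder H -14,200, Bidder K 0, Bidder U 0, Bidder S 0.

Ranking the bids: Bidder H 42,000, then Bidder K 35,400, then Bidder S 23,400, then Bidder U 13,800.
Bidder H has the top bid and wins; the price is the second-highest bid, 35,400.
Bidder H's payoff = 21,200 − 35,400 = -14,200. All other bidders lose, so their payoff is 0.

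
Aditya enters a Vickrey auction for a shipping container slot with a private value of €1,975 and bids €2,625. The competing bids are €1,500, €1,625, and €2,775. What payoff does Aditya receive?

Payoff = €0.

Highest competing bid: €2,775.
Aditya's bid €2,625 is not the highest, so Aditya loses, pays nothing, and earns zero payoff.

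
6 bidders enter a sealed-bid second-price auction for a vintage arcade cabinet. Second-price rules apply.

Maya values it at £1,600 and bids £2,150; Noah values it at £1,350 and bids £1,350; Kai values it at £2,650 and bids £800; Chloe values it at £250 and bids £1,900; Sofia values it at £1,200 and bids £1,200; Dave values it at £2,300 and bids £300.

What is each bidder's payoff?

Payoffs: Maya -£300, Noah £0, Kai £0, Chloe £0, Sofia £0, Dave £0.

Ranking the bids: Maya £2,150; Chloe £1,900; Noah £1,350; Sofia £1,200; Kai £800; Dave £300.
Maya has the top bid and wins; the price is the second-highest bid, £1,900.
Maya's payoff = £1,600 − £1,900 = -£300. All other bidders lose, so their payoff is 0.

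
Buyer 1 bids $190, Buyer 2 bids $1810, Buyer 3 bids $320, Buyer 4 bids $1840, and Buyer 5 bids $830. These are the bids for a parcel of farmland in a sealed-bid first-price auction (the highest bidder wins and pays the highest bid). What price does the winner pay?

Bids in descending order: Buyer 4 $1840, then Buyer 2 $1810, then Buyer 5 $830, then Buyer 3 $320, then Buyer 1 $190.
Buyer 4 is the highest bidder, so Buyer 4 wins.
Under the first-price rule, the price is the highest bid: $1840.

Price paid: $1840.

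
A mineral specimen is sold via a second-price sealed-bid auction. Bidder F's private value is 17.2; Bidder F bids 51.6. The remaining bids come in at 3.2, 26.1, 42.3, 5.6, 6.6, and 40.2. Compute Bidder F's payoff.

Highest competing bid: 42.3.
Bidder F's bid 51.6 is the highest overall, so Bidder F wins and pays the second-highest bid, 42.3.
Payoff = value − price = 17.2 − 42.3 = -25.1.

Payoff = -25.1.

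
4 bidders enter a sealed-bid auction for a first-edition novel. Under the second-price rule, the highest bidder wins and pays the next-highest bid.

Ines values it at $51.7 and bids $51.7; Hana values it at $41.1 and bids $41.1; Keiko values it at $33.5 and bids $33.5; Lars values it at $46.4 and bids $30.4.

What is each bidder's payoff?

Bids in descending order: Ines $51.7, then Hana $41.1, then Keiko $33.5, then Lars $30.4.
Ines has the top bid and wins; the price is the second-highest bid, $41.1.
Ines's payoff = $51.7 − $41.1 = $10.6. All other bidders lose, so their payoff is 0.

Payoffs: Ines $10.6, Hana $0.0, Keiko $0.0, Lars $0.0.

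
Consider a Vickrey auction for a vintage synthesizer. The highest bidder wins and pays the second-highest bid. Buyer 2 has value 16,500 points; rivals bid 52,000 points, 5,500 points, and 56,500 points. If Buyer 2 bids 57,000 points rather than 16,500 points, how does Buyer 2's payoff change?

The highest competing bid is 56,500 points.
Bidding truthfully at 16,500 points: the top bid is 56,500 points (a rival), so Buyer 2 loses. Payoff = 0 points.
Bidding 57,000 points: Buyer 2 has the top bid, wins, and pays the second-highest bid 56,500 points. Payoff = 16,500 points − 56,500 points = -40,000 points.
Change = -40,000 points − 0 points = -40,000 points.

Change in payoff: -40,000 points.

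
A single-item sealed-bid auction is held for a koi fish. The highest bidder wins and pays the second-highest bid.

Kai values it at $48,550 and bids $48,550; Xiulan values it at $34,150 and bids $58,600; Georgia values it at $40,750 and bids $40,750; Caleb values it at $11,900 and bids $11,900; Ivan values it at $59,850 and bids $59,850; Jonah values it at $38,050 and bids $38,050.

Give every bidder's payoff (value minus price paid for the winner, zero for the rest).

Ordered from highest: Ivan $59,850; Xiulan $58,600; Kai $48,550; Georgia $40,750; Jonah $38,050; Caleb $11,900.
Ivan has the top bid and wins; the price is the second-highest bid, $58,600.
Ivan's payoff = $59,850 − $58,600 = $1,250. All other bidders lose, so their payoff is 0.

Payoffs: Kai $0, Xiulan $0, Georgia $0, Caleb $0, Ivan $1,250, Jonah $0.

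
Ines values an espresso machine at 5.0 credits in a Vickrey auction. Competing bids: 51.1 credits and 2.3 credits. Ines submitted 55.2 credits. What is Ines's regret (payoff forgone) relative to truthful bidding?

46.1 credits

The highest competing bid is 51.1 credits.
Bidding truthfully at 5.0 credits: the top bid is 51.1 credits (a rival), so Ines loses. Payoff = 0.0 credits.
Bidding 55.2 credits: Ines has the top bid, wins, and pays the second-highest bid 51.1 credits. Payoff = 5.0 credits − 51.1 credits = -46.1 credits.
Regret = truthful payoff − actual payoff = 0.0 credits − -46.1 credits = 46.1 credits.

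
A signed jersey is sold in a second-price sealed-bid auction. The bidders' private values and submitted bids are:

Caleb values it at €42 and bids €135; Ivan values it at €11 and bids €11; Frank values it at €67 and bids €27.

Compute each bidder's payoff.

Caleb €15, Ivan €0, Frank €0.

Ranking the bids: Caleb €135; Frank €27; Ivan €11.
Caleb has the top bid and wins; the price is the second-highest bid, €27.
Caleb's payoff = €42 − €27 = €15. All other bidders lose, so their payoff is 0.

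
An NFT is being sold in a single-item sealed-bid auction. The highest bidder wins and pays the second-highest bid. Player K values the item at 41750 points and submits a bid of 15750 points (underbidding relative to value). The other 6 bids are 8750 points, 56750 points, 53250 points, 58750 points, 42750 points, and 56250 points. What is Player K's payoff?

Player K's payoff: 0 points.

Highest competing bid: 58750 points.
Player K's bid 15750 points is not the highest, so Player K loses, pays nothing, and earns zero payoff.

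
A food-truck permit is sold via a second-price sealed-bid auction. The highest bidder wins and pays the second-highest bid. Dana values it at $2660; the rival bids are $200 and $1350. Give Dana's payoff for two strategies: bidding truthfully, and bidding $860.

The highest competing bid is $1350.
Bidding truthfully at $2660: Dana has the top bid, wins, and pays the second-highest bid $1350. Payoff = $2660 − $1350 = $1310.
Bidding $860: the top bid is $1350 (a rival), so Dana loses. Payoff = $0.

Truthful: $1310; alternative: $0.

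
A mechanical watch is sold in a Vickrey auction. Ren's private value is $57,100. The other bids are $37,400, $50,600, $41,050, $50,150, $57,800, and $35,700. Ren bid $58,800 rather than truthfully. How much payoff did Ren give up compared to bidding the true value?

The highest competing bid is $57,800.
Bidding truthfully at $57,100: the top bid is $57,800 (a rival), so Ren loses. Payoff = $0.
Bidding $58,800: Ren has the top bid, wins, and pays the second-highest bid $57,800. Payoff = $57,100 − $57,800 = -$700.
Regret = truthful payoff − actual payoff = $0 − -$700 = $700.

Regret: $700.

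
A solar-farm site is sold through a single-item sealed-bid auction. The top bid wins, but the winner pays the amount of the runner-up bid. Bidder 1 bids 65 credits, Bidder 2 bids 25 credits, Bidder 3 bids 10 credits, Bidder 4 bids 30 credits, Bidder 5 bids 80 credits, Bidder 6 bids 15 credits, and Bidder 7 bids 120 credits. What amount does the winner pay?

The winner pays 80 credits.

Ordered from highest: Bidder 7 120 credits; Bidder 5 80 credits; Bidder 1 65 credits; Bidder 4 30 credits; Bidder 2 25 credits; Bidder 6 15 credits; Bidder 3 10 credits.
Bidder 7 has the highest bid, so Bidder 7 wins.
The second-highest bid is 80 credits, so that is what Bidder 7 pays.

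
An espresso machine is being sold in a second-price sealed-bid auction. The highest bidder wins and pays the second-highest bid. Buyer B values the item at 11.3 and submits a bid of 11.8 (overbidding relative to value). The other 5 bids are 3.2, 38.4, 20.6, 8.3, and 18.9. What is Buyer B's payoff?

Payoff = 0.0.

Highest competing bid: 38.4.
Buyer B's bid 11.8 is not the highest, so Buyer B loses, pays nothing, and earns zero payoff.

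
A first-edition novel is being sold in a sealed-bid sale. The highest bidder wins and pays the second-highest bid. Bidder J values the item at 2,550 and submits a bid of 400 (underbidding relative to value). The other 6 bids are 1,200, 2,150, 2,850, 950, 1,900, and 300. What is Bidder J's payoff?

Highest competing bid: 2,850.
Bidder J's bid 400 is not the highest, so Bidder J loses, pays nothing, and earns zero payoff.

Bidder J's payoff: 0.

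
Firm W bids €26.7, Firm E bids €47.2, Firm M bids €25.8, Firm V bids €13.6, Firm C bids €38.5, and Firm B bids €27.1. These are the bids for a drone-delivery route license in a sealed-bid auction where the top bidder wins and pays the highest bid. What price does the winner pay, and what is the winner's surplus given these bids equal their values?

Bids in descending order: Firm E €47.2; Firm C €38.5; Firm B €27.1; Firm W €26.7; Firm M €25.8; Firm V €13.6.
Firm E is the highest bidder, so Firm E wins.
Under the first-price rule, the price is the highest bid: €47.2.
Surplus = €47.2 − €47.2 = €0.0.

Price €47.2; surplus €0.0.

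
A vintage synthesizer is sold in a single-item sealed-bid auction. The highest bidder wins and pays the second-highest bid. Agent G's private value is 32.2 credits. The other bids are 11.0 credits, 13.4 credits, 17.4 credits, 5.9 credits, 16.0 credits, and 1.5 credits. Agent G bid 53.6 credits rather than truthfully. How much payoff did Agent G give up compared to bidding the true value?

Payoff forgone: 0.0 credits.

The highest competing bid is 17.4 credits.
Bidding truthfully at 32.2 credits: Agent G has the top bid, wins, and pays the second-highest bid 17.4 credits. Payoff = 32.2 credits − 17.4 credits = 14.8 credits.
Bidding 53.6 credits: Agent G has the top bid, wins, and pays the second-highest bid 17.4 credits. Payoff = 32.2 credits − 17.4 credits = 14.8 credits.
Regret = truthful payoff − actual payoff = 14.8 credits − 14.8 credits = 0.0 credits.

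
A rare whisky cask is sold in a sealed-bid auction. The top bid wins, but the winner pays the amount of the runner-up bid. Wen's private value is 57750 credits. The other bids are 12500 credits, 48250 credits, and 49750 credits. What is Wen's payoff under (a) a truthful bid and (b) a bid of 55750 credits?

The highest competing bid is 49750 credits.
Bidding truthfully at 57750 credits: Wen has the top bid, wins, and pays the second-highest bid 49750 credits. Payoff = 57750 credits − 49750 credits = 8000 credits.
Bidding 55750 credits: Wen has the top bid, wins, and pays the second-highest bid 49750 credits. Payoff = 57750 credits − 49750 credits = 8000 credits.
The bid only affects whether you win, not the price — here both bids land on the same side of the top rival bid, so the deviation is payoff-neutral.

Truthful: 8000 credits; alternative: 8000 credits.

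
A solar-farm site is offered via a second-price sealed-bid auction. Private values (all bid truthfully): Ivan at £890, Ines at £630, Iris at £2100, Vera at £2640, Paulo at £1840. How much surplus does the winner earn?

Sorted high to low: Vera £2640, then Iris £2100, then Paulo £1840, then Ivan £890, then Ines £630.
Vera wins with the top bid and pays the second-highest, £2100.
Surplus = £2640 − £2100 = £540.

Winner's surplus: £540.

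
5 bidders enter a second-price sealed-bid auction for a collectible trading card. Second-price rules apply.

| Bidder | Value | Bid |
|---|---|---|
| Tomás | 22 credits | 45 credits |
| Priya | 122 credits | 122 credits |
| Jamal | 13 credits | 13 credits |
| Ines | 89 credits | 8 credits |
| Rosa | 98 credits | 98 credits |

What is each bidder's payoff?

Tomás 0 credits, Priya 24 credits, Jamal 0 credits, Ines 0 credits, Rosa 0 credits.

Bids in descending order: Priya 122 credits, then Rosa 98 credits, then Tomás 45 credits, then Jamal 13 credits, then Ines 8 credits.
Priya has the top bid and wins; the price is the second-highest bid, 98 credits.
Priya's payoff = 122 credits − 98 credits = 24 credits. All other bidders lose, so their payoff is 0.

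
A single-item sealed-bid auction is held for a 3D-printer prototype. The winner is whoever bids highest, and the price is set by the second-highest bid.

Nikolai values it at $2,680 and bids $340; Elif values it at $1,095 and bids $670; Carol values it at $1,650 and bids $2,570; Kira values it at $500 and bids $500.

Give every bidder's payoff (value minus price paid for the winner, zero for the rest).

Nikolai $0, Elif $0, Carol $980, Kira $0.

Bids in descending order: Carol $2,570, then Elif $670, then Kira $500, then Nikolai $340.
Carol has the top bid and wins; the price is the second-highest bid, $670.
Carol's payoff = $1,650 − $670 = $980. All other bidders lose, so their payoff is 0.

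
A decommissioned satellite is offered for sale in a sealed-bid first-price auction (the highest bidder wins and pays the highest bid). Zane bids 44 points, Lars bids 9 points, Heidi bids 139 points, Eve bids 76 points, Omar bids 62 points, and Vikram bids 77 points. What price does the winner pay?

Price paid: 139 points.

Ordered from highest: Heidi 139 points, then Vikram 77 points, then Eve 76 points, then Omar 62 points, then Zane 44 points, then Lars 9 points.
Heidi is the highest bidder, so Heidi wins.
Under the first-price rule, the price is the highest bid: 139 points.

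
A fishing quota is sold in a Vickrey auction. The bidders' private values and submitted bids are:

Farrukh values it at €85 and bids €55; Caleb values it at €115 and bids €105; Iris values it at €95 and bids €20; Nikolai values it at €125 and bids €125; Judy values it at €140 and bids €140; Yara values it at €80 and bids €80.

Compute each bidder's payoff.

Sorted high to low: Judy €140; Nikolai €125; Caleb €105; Yara €80; Farrukh €55; Iris €20.
Judy has the top bid and wins; the price is the second-highest bid, €125.
Judy's payoff = €140 − €125 = €15. All other bidders lose, so their payoff is 0.

Farrukh €0, Caleb €0, Iris €0, Nikolai €0, Judy €15, Yara €0.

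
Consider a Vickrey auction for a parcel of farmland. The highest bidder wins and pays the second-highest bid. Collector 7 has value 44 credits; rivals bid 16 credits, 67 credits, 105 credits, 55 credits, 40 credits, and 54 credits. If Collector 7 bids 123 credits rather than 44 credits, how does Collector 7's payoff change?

The highest competing bid is 105 credits.
Bidding truthfully at 44 credits: the top bid is 105 credits (a rival), so Collector 7 loses. Payoff = 0 credits.
Bidding 123 credits: Collector 7 has the top bid, wins, and pays the second-highest bid 105 credits. Payoff = 44 credits − 105 credits = -61 credits.
Change = -61 credits − 0 credits = -61 credits.

Change in payoff: -61 credits.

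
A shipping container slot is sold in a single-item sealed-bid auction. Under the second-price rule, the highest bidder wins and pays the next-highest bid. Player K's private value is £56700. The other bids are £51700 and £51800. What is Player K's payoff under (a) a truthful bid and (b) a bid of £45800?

Truthful: £4900; alternative: £0.

The highest competing bid is £51800.
Bidding truthfully at £56700: Player K has the top bid, wins, and pays the second-highest bid £51800. Payoff = £56700 − £51800 = £4900.
Bidding £45800: the top bid is £51800 (a rival), so Player K loses. Payoff = £0.
This is the dominant-strategy logic: truthful bidding weakly beats any alternative.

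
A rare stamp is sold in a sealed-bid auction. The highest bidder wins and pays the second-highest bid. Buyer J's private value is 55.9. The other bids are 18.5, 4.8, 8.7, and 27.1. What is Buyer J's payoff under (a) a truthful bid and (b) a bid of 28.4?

The highest competing bid is 27.1.
Bidding truthfully at 55.9: Buyer J has the top bid, wins, and pays the second-highest bid 27.1. Payoff = 55.9 − 27.1 = 28.8.
Bidding 28.4: Buyer J has the top bid, wins, and pays the second-highest bid 27.1. Payoff = 55.9 − 27.1 = 28.8.

(a) 28.8  (b) 28.8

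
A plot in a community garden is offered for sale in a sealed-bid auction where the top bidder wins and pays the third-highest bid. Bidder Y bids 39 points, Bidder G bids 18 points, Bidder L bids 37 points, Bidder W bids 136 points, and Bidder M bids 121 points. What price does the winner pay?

Ranking the bids: Bidder W 136 points; Bidder M 121 points; Bidder Y 39 points; Bidder L 37 points; Bidder G 18 points.
Bidder W is the highest bidder, so Bidder W wins.
Under the third-price rule, the price is the third-highest bid: 39 points.

Price paid: 39 points.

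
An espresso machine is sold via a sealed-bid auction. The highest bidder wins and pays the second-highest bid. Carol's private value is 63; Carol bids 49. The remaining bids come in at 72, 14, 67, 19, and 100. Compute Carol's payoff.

Payoff = 0.

Highest competing bid: 100.
Carol's bid 49 is not the highest, so Carol loses, pays nothing, and earns zero payoff.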